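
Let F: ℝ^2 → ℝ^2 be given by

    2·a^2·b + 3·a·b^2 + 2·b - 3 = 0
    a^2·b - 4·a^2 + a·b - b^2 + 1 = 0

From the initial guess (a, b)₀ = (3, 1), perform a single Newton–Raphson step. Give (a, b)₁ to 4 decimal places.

(1.5276, 0.8970)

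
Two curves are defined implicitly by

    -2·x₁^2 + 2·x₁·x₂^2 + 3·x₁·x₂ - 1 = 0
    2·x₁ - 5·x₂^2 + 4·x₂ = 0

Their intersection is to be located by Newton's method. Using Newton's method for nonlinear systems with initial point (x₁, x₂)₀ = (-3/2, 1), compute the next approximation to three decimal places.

At (-3/2, 1): F = (-13.000, -4.000).
Jacobian J = [[-4·x₁ + 2·x₂^2 + 3·x₂, 4·x₁·x₂ + 3·x₁], [2, -10·x₂ + 4]].
At the point, J = [[11.000, -10.500], [2.000, -6.000]] (det J = -45.000).
Solving J·Δ = −F gives Δ = (0.800, -0.400).
Then the next iterate is (x₁, x₂)₁ = (-0.700, 0.600).

(-0.700, 0.600)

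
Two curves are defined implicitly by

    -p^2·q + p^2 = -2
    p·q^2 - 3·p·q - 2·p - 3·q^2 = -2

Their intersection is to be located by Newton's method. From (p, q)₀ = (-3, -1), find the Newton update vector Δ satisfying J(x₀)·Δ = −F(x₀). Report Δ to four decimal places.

At (-3, -1): F = (20.0000, -7.0000).
Jacobian J = [[-2·p·q + 2·p, -p^2], [q^2 - 3·q - 2, 2·p·q - 3·p - 6·q]].
At the point, J = [[-12.0000, -9.0000], [2.0000, 21.0000]] (det J = -234.0000).
Solving J·Δ = −F gives Δ = (1.5256, 0.1880).

(1.5256, 0.1880)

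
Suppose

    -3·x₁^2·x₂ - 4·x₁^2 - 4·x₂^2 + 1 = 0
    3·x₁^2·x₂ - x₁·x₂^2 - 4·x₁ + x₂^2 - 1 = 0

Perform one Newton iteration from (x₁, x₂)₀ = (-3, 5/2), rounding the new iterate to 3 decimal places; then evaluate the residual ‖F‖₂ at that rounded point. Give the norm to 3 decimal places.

47.353

At (-3, 5/2): F = (-127.500, 103.500).
Jacobian J = [[-6·x₁·x₂ - 8·x₁, -3·x₁^2 - 8·x₂], [6·x₁·x₂ - x₂^2 - 4, 3·x₁^2 - 2·x₁·x₂ + 2·x₂]].
At the point, J = [[69.000, -47.000], [-55.250, 47.000]] (det J = 646.250).
Solving J·Δ = −F gives Δ = (1.745, -0.150).
Then the next iterate is (x₁, x₂)₁ = (-1.255, 2.350).
Re-evaluating at (-1.255, 2.350): F = (-38.49403, 27.57716), so ‖F‖₂ = 47.353.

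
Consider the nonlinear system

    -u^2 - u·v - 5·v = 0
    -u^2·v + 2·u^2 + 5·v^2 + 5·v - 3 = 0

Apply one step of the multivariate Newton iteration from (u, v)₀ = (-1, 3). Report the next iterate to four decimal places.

At (-1, 3): F = (-13.0000, 56.0000).
Jacobian J = [[-2·u - v, -u - 5], [-2·u·v + 4·u, -u^2 + 10·v + 5]].
At the point, J = [[-1.0000, -4.0000], [2.0000, 34.0000]] (det J = -26.0000).
Solving J·Δ = −F gives Δ = (-8.3846, -1.1538).
Then the next iterate is (u, v)₁ = (-9.3846, 1.8462).

(-9.3846, 1.8462)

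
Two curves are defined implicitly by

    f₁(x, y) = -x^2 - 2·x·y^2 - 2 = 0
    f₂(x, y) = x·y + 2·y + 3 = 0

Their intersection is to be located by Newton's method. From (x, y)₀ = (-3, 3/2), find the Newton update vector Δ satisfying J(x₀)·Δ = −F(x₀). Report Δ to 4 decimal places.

At (-3, 3/2): F = (2.5000, 1.5000).
Jacobian J = [[-2·x - 2·y^2, -4·x·y], [y, x + 2]].
At the point, J = [[1.5000, 18.0000], [1.5000, -1.0000]] (det J = -28.5000).
Solving J·Δ = −F gives Δ = (-1.0351, -0.0526).

(-1.0351, -0.0526)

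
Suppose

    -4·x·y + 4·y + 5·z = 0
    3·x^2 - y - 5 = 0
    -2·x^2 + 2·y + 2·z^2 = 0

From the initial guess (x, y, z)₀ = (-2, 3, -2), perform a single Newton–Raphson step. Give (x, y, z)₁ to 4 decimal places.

At (-2, 3, -2): F = (26.0000, 4.0000, 6.0000).
Jacobian J = [[-4·y, -4·x + 4, 5], [6·x, -1, 0], [-4·x, 2, 4·z]].
At the point, J = [[-12.0000, 12.0000, 5.0000], [-12.0000, -1.0000, 0.0000], [8.0000, 2.0000, -8.0000]] (det J = -1328.0000).
Solving J·Δ = −F gives Δ = (0.4985, -1.9819, 0.7530).
Then the next iterate is (x, y, z)₁ = (-1.5015, 1.0181, -1.2470).

(-1.5015, 1.0181, -1.2470)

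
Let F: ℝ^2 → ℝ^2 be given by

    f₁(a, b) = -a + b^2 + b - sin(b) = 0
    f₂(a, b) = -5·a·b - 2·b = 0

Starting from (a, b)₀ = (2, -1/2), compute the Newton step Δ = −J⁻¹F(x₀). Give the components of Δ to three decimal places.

(-1.868, 0.111)

At (2, -1/2): F = (-1.77057, 6.000).
Jacobian J = [[-1, 2·b - cos(b) + 1], [-5·b, -5·a - 2]].
At the point, J = [[-1.000, -0.87758], [2.500, -12.000]] (det J = 14.19396).
Solving J·Δ = −F gives Δ = (-1.868, 0.111).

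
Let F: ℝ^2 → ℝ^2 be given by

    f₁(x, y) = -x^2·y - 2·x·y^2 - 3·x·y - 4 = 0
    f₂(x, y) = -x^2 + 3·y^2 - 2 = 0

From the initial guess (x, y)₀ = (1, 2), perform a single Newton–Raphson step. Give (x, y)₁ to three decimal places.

(0.450, 1.158)

At (1, 2): F = (-20.000, 9.000).
Jacobian J = [[-2·x·y - 2·y^2 - 3·y, -x^2 - 4·x·y - 3·x], [-2·x, 6·y]].
At the point, J = [[-18.000, -12.000], [-2.000, 12.000]] (det J = -240.000).
Solving J·Δ = −F gives Δ = (-0.550, -0.842).
Then the next iterate is (x, y)₁ = (0.450, 1.158).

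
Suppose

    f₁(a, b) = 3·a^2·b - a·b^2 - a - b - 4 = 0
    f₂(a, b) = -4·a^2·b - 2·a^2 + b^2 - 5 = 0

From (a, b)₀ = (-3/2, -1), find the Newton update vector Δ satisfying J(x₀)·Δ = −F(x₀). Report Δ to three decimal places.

(1.205, -0.612)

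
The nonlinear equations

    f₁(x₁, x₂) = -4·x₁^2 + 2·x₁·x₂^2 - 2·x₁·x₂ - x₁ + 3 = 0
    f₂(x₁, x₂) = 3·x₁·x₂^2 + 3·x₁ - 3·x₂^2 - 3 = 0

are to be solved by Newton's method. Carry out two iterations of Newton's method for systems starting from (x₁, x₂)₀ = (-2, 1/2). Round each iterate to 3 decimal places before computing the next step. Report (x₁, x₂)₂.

At (-2, 1/2): F = (-10.000, -11.250).
Jacobian J = [[-8·x₁ + 2·x₂^2 - 2·x₂ - 1, 4·x₁·x₂ - 2·x₁], [3·x₂^2 + 3, 6·x₁·x₂ - 6·x₂]].
At the point, J = [[14.500, 0.000], [3.750, -9.000]] (det J = -130.500).
Solving J·Δ = −F gives Δ = (0.690, -0.963).
Then the next iterate is (x₁, x₂)₁ = (-1.310, -0.463).
Round to (-1.310, -0.463) and repeat: F = (-4.32911, -8.41558), J = [[10.83474, 5.04612], [3.64311, 6.41718]].
Δ = (-0.287, 1.474), so (x₁, x₂)₂ = (-1.597, 1.011).

(-1.597, 1.011)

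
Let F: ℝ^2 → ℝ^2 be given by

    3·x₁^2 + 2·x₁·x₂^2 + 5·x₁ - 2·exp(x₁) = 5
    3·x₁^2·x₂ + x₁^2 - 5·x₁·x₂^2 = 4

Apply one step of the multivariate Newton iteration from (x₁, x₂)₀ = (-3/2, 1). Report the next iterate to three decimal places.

At (-3/2, 1): F = (-9.19626, 12.500).
Jacobian J = [[6·x₁ + 2·x₂^2 - 2·exp(x₁) + 5, 4·x₁·x₂], [6·x₁·x₂ + 2·x₁ - 5·x₂^2, 3·x₁^2 - 10·x₁·x₂]].
At the point, J = [[-2.44626, -6.000], [-17.000, 21.750]] (det J = -155.20616).
Solving J·Δ = −F gives Δ = (-0.806, -1.204).
Then the next iterate is (x₁, x₂)₁ = (-2.306, -0.204).

(-2.306, -0.204)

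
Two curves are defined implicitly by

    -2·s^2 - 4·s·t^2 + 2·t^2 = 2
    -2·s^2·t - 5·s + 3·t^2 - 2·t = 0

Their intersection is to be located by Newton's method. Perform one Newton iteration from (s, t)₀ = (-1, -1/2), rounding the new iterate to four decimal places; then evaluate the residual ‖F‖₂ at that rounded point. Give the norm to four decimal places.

2.0852

At (-1, -1/2): F = (-2.5000, 7.7500).
Jacobian J = [[-4·s - 4·t^2, -8·s·t + 4·t], [-4·s·t - 5, -2·s^2 + 6·t - 2]].
At the point, J = [[3.0000, -6.0000], [-7.0000, -7.0000]] (det J = -63.0000).
Solving J·Δ = −F gives Δ = (1.0159, 0.0913).
Then the next iterate is (s, t)₁ = (0.0159, -0.4087).
Re-evaluating at (0.0159, -0.4087): F = (-1.677058, 1.239214), so ‖F‖₂ = 2.0852.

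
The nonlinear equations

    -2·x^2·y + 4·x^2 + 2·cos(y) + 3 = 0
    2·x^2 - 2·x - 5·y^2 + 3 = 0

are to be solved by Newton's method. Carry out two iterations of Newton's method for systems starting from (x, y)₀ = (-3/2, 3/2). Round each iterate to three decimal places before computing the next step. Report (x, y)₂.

At (-3/2, 3/2): F = (5.39147, -0.750).
Jacobian J = [[-4·x·y + 8·x, -2·x^2 - 2·sin(y)], [4·x - 2, -10·y]].
At the point, J = [[-3.000, -6.49499], [-8.000, -15.000]] (det J = -6.95992).
Solving J·Δ = −F gives Δ = (-12.320, 6.520).
Then the next iterate is (x, y)₁ = (-13.820, 8.020).
Round to (-13.820, 8.020) and repeat: F = (-2296.87901, 91.02280), J = [[332.78560, -383.95730], [-57.280, -80.200]].
Δ = (4.502, -2.080), so (x, y)₂ = (-9.318, 5.940).

(-9.318, 5.940)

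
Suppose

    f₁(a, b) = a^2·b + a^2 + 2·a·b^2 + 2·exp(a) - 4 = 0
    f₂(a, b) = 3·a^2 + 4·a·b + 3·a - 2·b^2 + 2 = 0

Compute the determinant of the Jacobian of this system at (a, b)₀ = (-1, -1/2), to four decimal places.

J = [[2·a·b + 2·a + 2·b^2 + 2·exp(a), a^2 + 4·a·b], [6·a + 4·b + 3, 4·a - 4·b]].
At the point, J = [[0.235759, 3.0000], [-5.0000, -2.0000]].
det J = 14.5285.

14.5285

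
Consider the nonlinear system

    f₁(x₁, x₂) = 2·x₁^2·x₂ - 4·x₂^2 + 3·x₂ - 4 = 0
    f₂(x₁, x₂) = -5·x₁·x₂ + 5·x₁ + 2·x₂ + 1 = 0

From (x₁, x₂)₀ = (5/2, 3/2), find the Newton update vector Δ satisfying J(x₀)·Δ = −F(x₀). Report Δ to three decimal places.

(-0.671, -0.055)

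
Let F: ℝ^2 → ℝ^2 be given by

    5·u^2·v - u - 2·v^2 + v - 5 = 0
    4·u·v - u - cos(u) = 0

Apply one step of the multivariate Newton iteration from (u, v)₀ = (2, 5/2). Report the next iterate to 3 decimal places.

At (2, 5/2): F = (33.000, 18.41615).
Jacobian J = [[10·u·v - 1, 5·u^2 - 4·v + 1], [4·v + sin(u) - 1, 4·u]].
At the point, J = [[49.000, 11.000], [9.90930, 8.000]] (det J = 282.99773).
Solving J·Δ = −F gives Δ = (-0.217, -2.033).
Then the next iterate is (u, v)₁ = (1.783, 0.467).

(1.783, 0.467)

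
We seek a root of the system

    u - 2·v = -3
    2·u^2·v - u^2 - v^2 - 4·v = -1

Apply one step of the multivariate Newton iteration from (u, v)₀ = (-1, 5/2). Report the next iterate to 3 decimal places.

At (-1, 5/2): F = (-3.000, -11.250).
Jacobian J = [[1, -2], [4·u·v - 2·u, 2·u^2 - 2·v - 4]].
At the point, J = [[1.000, -2.000], [-8.000, -7.000]] (det J = -23.000).
Solving J·Δ = −F gives Δ = (-0.065, -1.533).
Then the next iterate is (u, v)₁ = (-1.065, 0.967).

(-1.065, 0.967)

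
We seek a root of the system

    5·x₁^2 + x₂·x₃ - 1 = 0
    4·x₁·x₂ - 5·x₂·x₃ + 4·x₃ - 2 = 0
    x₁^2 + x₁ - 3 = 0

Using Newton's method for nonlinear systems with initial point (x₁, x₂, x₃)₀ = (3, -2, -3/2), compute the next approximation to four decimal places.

At (3, -2, -3/2): F = (47.0000, -47.0000, 9.0000).
Jacobian J = [[10·x₁, x₃, x₂], [4·x₂, 4·x₁ - 5·x₃, -5·x₂ + 4], [2·x₁ + 1, 0, 0]].
At the point, J = [[30.0000, -1.5000, -2.0000], [-8.0000, 19.5000, 14.0000], [7.0000, 0.0000, 0.0000]] (det J = 126.0000).
Solving J·Δ = −F gives Δ = (-1.2857, -2.4762, 6.0714).
Then the next iterate is (x₁, x₂, x₃)₁ = (1.7143, -4.4762, 4.5714).

(1.7143, -4.4762, 4.5714)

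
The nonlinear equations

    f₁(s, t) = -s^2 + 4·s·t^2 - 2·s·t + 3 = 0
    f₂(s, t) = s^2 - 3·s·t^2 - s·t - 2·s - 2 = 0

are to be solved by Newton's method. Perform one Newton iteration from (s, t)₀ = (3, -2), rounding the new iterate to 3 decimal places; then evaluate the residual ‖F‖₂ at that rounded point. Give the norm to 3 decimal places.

18.788

At (3, -2): F = (54.000, -29.000).
Jacobian J = [[-2·s + 4·t^2 - 2·t, 8·s·t - 2·s], [2·s - 3·t^2 - t - 2, -6·s·t - s]].
At the point, J = [[14.000, -54.000], [-6.000, 33.000]] (det J = 138.000).
Solving J·Δ = −F gives Δ = (-1.565, 0.594).
Then the next iterate is (s, t)₁ = (1.435, -1.406).
Re-evaluating at (1.435, -1.406): F = (16.32303, -9.30344), so ‖F‖₂ = 18.788.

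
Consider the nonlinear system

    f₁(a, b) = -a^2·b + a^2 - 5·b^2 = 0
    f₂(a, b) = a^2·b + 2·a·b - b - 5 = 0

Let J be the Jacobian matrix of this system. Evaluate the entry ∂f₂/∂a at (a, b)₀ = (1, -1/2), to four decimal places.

∂f₂/∂a = 2·a·b + 2·b.
At (1, -1/2) this is -2.0000.

-2.0000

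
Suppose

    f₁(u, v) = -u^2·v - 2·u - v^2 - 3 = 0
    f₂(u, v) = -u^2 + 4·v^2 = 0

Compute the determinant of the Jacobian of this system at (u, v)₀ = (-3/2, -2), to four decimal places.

J = [[-2·u·v - 2, -u^2 - 2·v], [-2·u, 8·v]].
At the point, J = [[-8.0000, 1.7500], [3.0000, -16.0000]].
det J = 122.7500.

122.7500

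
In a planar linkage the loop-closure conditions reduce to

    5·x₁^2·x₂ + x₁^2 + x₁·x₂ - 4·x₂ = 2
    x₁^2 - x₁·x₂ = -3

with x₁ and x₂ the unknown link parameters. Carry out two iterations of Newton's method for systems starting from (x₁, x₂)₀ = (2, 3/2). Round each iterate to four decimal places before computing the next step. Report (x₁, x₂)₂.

(0.7898, 4.3258)

At (2, 3/2): F = (29.0000, 4.0000).
Jacobian J = [[10·x₁·x₂ + 2·x₁ + x₂, 5·x₁^2 + x₁ - 4], [2·x₁ - x₂, -x₁]].
At the point, J = [[35.5000, 18.0000], [2.5000, -2.0000]] (det J = -116.0000).
Solving J·Δ = −F gives Δ = (-1.1207, 0.5991).
Then the next iterate is (x₁, x₂)₁ = (0.8793, 2.0991).
Round to (0.8793, 2.0991) and repeat: F = (0.337297, 1.927430), J = [[22.315086, 0.745142], [-0.3405, -0.8793]].
Δ = (-0.0895, 2.2267), so (x₁, x₂)₂ = (0.7898, 4.3258).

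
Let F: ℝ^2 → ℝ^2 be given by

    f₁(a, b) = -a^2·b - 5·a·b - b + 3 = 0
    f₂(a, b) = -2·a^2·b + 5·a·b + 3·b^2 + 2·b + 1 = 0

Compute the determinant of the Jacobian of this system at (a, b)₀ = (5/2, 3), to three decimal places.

-896.250

J = [[-2·a·b - 5·b, -a^2 - 5·a - 1], [-4·a·b + 5·b, -2·a^2 + 5·a + 6·b + 2]].
At the point, J = [[-30.000, -19.750], [-15.000, 20.000]].
det J = -896.250.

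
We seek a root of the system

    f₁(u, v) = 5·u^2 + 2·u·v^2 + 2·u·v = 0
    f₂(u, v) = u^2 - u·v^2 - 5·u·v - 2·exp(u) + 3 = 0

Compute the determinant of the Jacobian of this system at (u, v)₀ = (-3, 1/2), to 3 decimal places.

-619.195

J = [[10·u + 2·v^2 + 2·v, 4·u·v + 2·u], [2·u - v^2 - 5·v - 2·exp(u), -2·u·v - 5·u]].
At the point, J = [[-28.500, -12.000], [-8.84957, 18.000]].
det J = -619.195.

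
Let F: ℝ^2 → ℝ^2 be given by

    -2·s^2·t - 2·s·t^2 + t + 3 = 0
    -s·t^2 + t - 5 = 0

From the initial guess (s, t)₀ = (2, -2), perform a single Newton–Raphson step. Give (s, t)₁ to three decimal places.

(0.667, -0.926)

At (2, -2): F = (1.000, -15.000).
Jacobian J = [[-4·s·t - 2·t^2, -2·s^2 - 4·s·t + 1], [-t^2, -2·s·t + 1]].
At the point, J = [[8.000, 9.000], [-4.000, 9.000]] (det J = 108.000).
Solving J·Δ = −F gives Δ = (-1.333, 1.074).
Then the next iterate is (s, t)₁ = (0.667, -0.926).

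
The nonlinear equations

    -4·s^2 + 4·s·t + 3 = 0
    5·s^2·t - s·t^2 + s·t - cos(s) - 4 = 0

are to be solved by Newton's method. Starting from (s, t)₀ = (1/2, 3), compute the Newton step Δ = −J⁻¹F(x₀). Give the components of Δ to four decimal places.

At (1/2, 3): F = (8.0000, -4.127583).
Jacobian J = [[-8·s + 4·t, 4·s], [10·s·t - t^2 + t + sin(s), 5·s^2 - 2·s·t + s]].
At the point, J = [[8.0000, 2.0000], [9.479426, -1.2500]] (det J = -28.958851).
Solving J·Δ = −F gives Δ = (-0.0603, -3.7590).

(-0.0603, -3.7590)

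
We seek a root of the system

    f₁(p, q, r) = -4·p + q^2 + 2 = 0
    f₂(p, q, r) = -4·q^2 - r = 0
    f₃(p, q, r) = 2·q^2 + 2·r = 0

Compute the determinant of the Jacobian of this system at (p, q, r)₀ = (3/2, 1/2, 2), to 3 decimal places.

J = [[-4, 2·q, 0], [0, -8·q, -1], [0, 4·q, 2]].
At the point, J = [[-4.000, 1.000, 0.000], [0.000, -4.000, -1.000], [0.000, 2.000, 2.000]].
det J = 24.000.

24.000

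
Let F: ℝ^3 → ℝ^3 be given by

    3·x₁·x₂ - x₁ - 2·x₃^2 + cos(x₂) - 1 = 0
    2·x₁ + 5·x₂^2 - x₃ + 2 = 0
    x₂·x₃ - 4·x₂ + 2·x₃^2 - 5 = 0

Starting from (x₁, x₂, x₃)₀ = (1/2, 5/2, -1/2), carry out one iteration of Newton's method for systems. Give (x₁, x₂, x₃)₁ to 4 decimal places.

(-14.0286, 4.1130, 45.5166)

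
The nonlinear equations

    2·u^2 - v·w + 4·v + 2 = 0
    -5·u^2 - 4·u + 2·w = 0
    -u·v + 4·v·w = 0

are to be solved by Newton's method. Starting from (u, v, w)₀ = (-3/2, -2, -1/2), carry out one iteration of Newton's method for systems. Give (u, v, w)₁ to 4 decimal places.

At (-3/2, -2, -1/2): F = (-2.5000, -6.2500, 1.0000).
Jacobian J = [[4·u, -w + 4, -v], [-10·u - 4, 0, 2], [-v, -u + 4·w, 4·v]].
At the point, J = [[-6.0000, 4.5000, 2.0000], [11.0000, 0.0000, 2.0000], [2.0000, -0.5000, -8.0000]] (det J = 397.0000).
Solving J·Δ = −F gives Δ = (0.5346, 1.1864, 0.1845).
Then the next iterate is (u, v, w)₁ = (-0.9654, -0.8136, -0.3155).

(-0.9654, -0.8136, -0.3155)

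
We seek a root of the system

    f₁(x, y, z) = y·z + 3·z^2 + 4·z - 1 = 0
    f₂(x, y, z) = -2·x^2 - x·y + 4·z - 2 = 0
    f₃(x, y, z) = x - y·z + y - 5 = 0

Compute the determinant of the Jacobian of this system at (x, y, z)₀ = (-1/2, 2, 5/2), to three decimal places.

-0.500

J = [[0, z, y + 6·z + 4], [-4·x - y, -x, 4], [1, -z + 1, -y]].
At the point, J = [[0.000, 2.500, 21.000], [0.000, 0.500, 4.000], [1.000, -1.500, -2.000]].
det J = -0.500.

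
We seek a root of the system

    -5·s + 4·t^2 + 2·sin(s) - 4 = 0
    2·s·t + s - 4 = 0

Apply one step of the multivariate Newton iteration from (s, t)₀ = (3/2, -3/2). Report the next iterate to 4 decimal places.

At (3/2, -3/2): F = (-0.505010, -7.0000).
Jacobian J = [[2·cos(s) - 5, 8·t], [2·t + 1, 2·s]].
At the point, J = [[-4.858526, -12.0000], [-2.0000, 3.0000]] (det J = -38.575577).
Solving J·Δ = −F gives Δ = (-2.2168, 0.8555).
Then the next iterate is (s, t)₁ = (-0.7168, -0.6445).

(-0.7168, -0.6445)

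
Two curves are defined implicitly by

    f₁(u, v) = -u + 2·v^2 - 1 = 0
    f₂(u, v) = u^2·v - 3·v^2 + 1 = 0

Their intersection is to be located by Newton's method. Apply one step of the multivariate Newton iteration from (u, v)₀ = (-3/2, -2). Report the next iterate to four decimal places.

At (-3/2, -2): F = (8.5000, -15.5000).
Jacobian J = [[-1, 4·v], [2·u·v, u^2 - 6·v]].
At the point, J = [[-1.0000, -8.0000], [6.0000, 14.2500]] (det J = 33.7500).
Solving J·Δ = −F gives Δ = (0.0852, 1.0519).
Then the next iterate is (u, v)₁ = (-1.4148, -0.9481).

(-1.4148, -0.9481)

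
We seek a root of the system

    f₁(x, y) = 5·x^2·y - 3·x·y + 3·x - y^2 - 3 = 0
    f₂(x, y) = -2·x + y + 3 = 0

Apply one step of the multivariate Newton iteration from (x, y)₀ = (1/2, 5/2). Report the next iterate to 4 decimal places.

At (1/2, 5/2): F = (-8.3750, 4.5000).
Jacobian J = [[10·x·y - 3·y + 3, 5·x^2 - 3·x - 2·y], [-2, 1]].
At the point, J = [[8.0000, -5.2500], [-2.0000, 1.0000]] (det J = -2.5000).
Solving J·Δ = −F gives Δ = (6.1000, 7.7000).
Then the next iterate is (x, y)₁ = (6.6000, 10.2000).

(6.6000, 10.2000)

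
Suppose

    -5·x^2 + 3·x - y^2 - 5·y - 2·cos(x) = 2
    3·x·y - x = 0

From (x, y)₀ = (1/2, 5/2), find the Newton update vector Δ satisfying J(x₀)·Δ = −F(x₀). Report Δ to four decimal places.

(0.0139, -2.2270)

At (1/2, 5/2): F = (-22.255165, 3.2500).
Jacobian J = [[-10·x + 2·sin(x) + 3, -2·y - 5], [3·y - 1, 3·x]].
At the point, J = [[-1.041149, -10.0000], [6.5000, 1.5000]] (det J = 63.438277).
Solving J·Δ = −F gives Δ = (0.0139, -2.2270).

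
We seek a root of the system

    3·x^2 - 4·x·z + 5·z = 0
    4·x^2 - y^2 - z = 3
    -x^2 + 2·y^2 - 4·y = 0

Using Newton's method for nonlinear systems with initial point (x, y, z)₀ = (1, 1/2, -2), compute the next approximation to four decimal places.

At (1, 1/2, -2): F = (1.0000, 2.7500, -2.5000).
Jacobian J = [[6·x - 4·z, 0, -4·x + 5], [8·x, -2·y, -1], [-2·x, 4·y - 4, 0]].
At the point, J = [[14.0000, 0.0000, 1.0000], [8.0000, -1.0000, -1.0000], [-2.0000, -2.0000, 0.0000]] (det J = -46.0000).
Solving J·Δ = −F gives Δ = (-0.2174, -1.0326, 2.0435).
Then the next iterate is (x, y, z)₁ = (0.7826, -0.5326, 0.0435).

(0.7826, -0.5326, 0.0435)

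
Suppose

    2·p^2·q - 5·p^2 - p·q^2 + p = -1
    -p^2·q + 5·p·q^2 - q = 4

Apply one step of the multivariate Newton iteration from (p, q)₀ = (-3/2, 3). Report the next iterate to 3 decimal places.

(0.321, 3.354)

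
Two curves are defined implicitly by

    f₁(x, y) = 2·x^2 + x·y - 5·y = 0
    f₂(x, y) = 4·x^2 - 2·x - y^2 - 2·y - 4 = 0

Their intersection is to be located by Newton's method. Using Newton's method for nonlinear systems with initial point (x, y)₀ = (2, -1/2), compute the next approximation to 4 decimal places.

(1.5145, 1.4529)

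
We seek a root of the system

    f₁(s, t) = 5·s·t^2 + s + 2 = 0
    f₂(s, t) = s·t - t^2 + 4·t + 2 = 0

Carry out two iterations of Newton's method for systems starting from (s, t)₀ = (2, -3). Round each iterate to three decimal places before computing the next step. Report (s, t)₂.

(0.414, -0.500)

At (2, -3): F = (94.000, -25.000).
Jacobian J = [[5·t^2 + 1, 10·s·t], [t, s - 2·t + 4]].
At the point, J = [[46.000, -60.000], [-3.000, 12.000]] (det J = 372.000).
Solving J·Δ = −F gives Δ = (1.000, 2.333).
Then the next iterate is (s, t)₁ = (3.000, -0.667).
Round to (3.000, -0.667) and repeat: F = (11.67334, -3.11389), J = [[3.22445, -20.010], [-0.667, 8.334]].
Δ = (-2.586, 0.167), so (s, t)₂ = (0.414, -0.500).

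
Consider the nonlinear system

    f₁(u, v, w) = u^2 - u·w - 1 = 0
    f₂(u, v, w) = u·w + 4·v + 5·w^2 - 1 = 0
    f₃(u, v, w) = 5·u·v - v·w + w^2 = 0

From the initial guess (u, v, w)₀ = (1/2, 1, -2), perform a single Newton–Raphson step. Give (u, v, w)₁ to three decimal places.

At (1/2, 1, -2): F = (0.250, 22.000, 8.500).
Jacobian J = [[2·u - w, 0, -u], [w, 4, u + 10·w], [5·v, 5·u - w, -v + 2·w]].
At the point, J = [[3.000, 0.000, -0.500], [-2.000, 4.000, -19.500], [5.000, 4.500, -5.000]] (det J = 217.750).
Solving J·Δ = −F gives Δ = (0.071, -0.936, 0.929).
Then the next iterate is (u, v, w)₁ = (0.571, 0.064, -1.071).

(0.571, 0.064, -1.071)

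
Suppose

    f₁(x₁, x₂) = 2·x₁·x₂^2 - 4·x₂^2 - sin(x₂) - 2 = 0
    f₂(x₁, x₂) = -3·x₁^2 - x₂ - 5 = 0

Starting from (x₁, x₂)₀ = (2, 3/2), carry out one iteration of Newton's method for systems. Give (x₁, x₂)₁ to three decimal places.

(2.316, -20.789)

At (2, 3/2): F = (-2.99749, -18.500).
Jacobian J = [[2·x₂^2, 4·x₁·x₂ - 8·x₂ - cos(x₂)], [-6·x₁, -1]].
At the point, J = [[4.500, -0.07074], [-12.000, -1.000]] (det J = -5.34885).
Solving J·Δ = −F gives Δ = (0.316, -22.289).
Then the next iterate is (x₁, x₂)₁ = (2.316, -20.789).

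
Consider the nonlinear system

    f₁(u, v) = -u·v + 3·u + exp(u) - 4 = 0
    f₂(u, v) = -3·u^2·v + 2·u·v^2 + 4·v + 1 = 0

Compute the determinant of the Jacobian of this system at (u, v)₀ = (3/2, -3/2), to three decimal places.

-78.535

J = [[-v + exp(u) + 3, -u], [-6·u·v + 2·v^2, -3·u^2 + 4·u·v + 4]].
At the point, J = [[8.98169, -1.500], [18.000, -11.750]].
det J = -78.535.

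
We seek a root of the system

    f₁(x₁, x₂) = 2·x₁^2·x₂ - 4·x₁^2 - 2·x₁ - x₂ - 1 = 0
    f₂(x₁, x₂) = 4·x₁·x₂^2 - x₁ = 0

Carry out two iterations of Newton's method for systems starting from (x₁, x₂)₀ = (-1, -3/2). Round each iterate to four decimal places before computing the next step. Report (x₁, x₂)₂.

(-0.4435, -0.7832)

At (-1, -3/2): F = (-4.5000, -8.0000).
Jacobian J = [[4·x₁·x₂ - 8·x₁ - 2, 2·x₁^2 - 1], [4·x₂^2 - 1, 8·x₁·x₂]].
At the point, J = [[12.0000, 1.0000], [8.0000, 12.0000]] (det J = 136.0000).
Solving J·Δ = −F gives Δ = (0.3382, 0.4412).
Then the next iterate is (x₁, x₂)₁ = (-0.6618, -1.0588).
Round to (-0.6618, -1.0588) and repeat: F = (-1.296982, -2.305863), J = [[6.097255, -0.124042], [3.484230, 5.605711]].
Δ = (0.2183, 0.2756), so (x₁, x₂)₂ = (-0.4435, -0.7832).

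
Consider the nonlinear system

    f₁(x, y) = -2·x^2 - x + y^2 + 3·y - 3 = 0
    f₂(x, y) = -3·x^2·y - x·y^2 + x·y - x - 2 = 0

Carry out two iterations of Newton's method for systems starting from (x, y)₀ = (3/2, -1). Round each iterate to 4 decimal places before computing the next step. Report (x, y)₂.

At (3/2, -1): F = (-11.0000, 0.2500).
Jacobian J = [[-4·x - 1, 2·y + 3], [-6·x·y - y^2 + y - 1, -3·x^2 - 2·x·y + x]].
At the point, J = [[-7.0000, 1.0000], [6.0000, -2.2500]] (det J = 9.7500).
Solving J·Δ = −F gives Δ = (-2.5128, -6.5897).
Then the next iterate is (x, y)₁ = (-1.0128, -7.5897).
Round to (-1.0128, -7.5897) and repeat: F = (30.795718, 88.396239), J = [[3.0512, -12.1794], [-112.314335, -19.463788]].
Δ = (0.3343, 2.6123), so (x, y)₂ = (-0.6785, -4.9774).

(-0.6785, -4.9774)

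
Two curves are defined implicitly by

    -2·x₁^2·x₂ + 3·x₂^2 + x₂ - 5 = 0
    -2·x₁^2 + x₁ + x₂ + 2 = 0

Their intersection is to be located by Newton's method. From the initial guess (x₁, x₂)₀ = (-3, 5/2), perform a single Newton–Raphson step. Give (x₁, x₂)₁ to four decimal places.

At (-3, 5/2): F = (-28.7500, -16.5000).
Jacobian J = [[-4·x₁·x₂, -2·x₁^2 + 6·x₂ + 1], [-4·x₁ + 1, 1]].
At the point, J = [[30.0000, -2.0000], [13.0000, 1.0000]] (det J = 56.0000).
Solving J·Δ = −F gives Δ = (1.1027, 2.1652).
Then the next iterate is (x₁, x₂)₁ = (-1.8973, 4.6652).

(-1.8973, 4.6652)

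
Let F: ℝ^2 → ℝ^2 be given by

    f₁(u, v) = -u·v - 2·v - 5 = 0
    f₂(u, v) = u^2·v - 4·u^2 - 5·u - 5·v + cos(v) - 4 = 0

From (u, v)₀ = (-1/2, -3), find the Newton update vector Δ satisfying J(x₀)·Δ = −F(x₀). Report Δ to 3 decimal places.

(1.704, 3.074)

At (-1/2, -3): F = (-0.500, 10.76001).
Jacobian J = [[-v, -u - 2], [2·u·v - 8·u - 5, u^2 - sin(v) - 5]].
At the point, J = [[3.000, -1.500], [2.000, -4.60888]] (det J = -10.82664).
Solving J·Δ = −F gives Δ = (1.704, 3.074).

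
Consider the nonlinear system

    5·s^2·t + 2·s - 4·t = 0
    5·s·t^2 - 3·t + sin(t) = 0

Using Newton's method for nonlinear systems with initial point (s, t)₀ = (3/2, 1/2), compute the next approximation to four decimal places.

(0.7996, 0.5039)

At (3/2, 1/2): F = (6.6250, 0.854426).
Jacobian J = [[10·s·t + 2, 5·s^2 - 4], [5·t^2, 10·s·t + cos(t) - 3]].
At the point, J = [[9.5000, 7.2500], [1.2500, 5.377583]] (det J = 42.024534).
Solving J·Δ = −F gives Δ = (-0.7004, 0.0039).
Then the next iterate is (s, t)₁ = (0.7996, 0.5039).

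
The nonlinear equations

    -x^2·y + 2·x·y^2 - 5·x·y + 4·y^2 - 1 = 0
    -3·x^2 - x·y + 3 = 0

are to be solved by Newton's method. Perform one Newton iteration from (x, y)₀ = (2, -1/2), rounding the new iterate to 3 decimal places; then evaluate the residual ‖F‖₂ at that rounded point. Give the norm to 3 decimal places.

2.474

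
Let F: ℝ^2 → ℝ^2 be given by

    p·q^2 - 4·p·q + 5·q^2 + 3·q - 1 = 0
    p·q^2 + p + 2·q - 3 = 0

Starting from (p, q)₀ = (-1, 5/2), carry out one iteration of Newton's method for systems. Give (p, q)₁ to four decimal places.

At (-1, 5/2): F = (41.5000, -5.2500).
Jacobian J = [[q^2 - 4·q, 2·p·q - 4·p + 10·q + 3], [q^2 + 1, 2·p·q + 2]].
At the point, J = [[-3.7500, 27.0000], [7.2500, -3.0000]] (det J = -184.5000).
Solving J·Δ = −F gives Δ = (0.0935, -1.5241).
Then the next iterate is (p, q)₁ = (-0.9065, 0.9759).

(-0.9065, 0.9759)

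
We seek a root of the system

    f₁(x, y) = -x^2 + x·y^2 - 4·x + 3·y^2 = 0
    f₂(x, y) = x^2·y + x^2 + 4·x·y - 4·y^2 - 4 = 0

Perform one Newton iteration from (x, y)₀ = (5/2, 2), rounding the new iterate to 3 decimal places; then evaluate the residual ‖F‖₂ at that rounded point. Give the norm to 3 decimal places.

4.479

At (5/2, 2): F = (5.750, 18.750).
Jacobian J = [[-2·x + y^2 - 4, 2·x·y + 6·y], [2·x·y + 2·x + 4·y, x^2 + 4·x - 8·y]].
At the point, J = [[-5.000, 22.000], [23.000, 0.250]] (det J = -507.250).
Solving J·Δ = −F gives Δ = (-0.810, -0.446).
Then the next iterate is (x, y)₁ = (1.690, 1.554).
Re-evaluating at (1.690, 1.554): F = (1.70986, 4.13986), so ‖F‖₂ = 4.479.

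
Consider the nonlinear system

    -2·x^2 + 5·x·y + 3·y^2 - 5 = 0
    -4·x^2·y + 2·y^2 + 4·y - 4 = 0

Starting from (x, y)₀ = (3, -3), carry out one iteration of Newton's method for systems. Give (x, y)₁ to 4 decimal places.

(1.4801, -2.9872)

At (3, -3): F = (-41.0000, 110.0000).
Jacobian J = [[-4·x + 5·y, 5·x + 6·y], [-8·x·y, -4·x^2 + 4·y + 4]].
At the point, J = [[-27.0000, -3.0000], [72.0000, -44.0000]] (det J = 1404.0000).
Solving J·Δ = −F gives Δ = (-1.5199, 0.0128).
Then the next iterate is (x, y)₁ = (1.4801, -2.9872).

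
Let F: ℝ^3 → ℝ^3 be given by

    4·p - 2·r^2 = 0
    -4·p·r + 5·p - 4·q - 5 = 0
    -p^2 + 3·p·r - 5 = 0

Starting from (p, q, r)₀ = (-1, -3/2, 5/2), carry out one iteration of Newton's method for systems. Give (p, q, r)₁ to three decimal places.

At (-1, -3/2, 5/2): F = (-16.500, 6.000, -13.500).
Jacobian J = [[4, 0, -4·r], [-4·r + 5, -4, -4·p], [-2·p + 3·r, 0, 3·p]].
At the point, J = [[4.000, 0.000, -10.000], [-5.000, -4.000, 4.000], [9.500, 0.000, -3.000]] (det J = -332.000).
Solving J·Δ = −F gives Δ = (1.030, -1.026, -1.238).
Then the next iterate is (p, q, r)₁ = (0.030, -2.526, 1.262).

(0.030, -2.526, 1.262)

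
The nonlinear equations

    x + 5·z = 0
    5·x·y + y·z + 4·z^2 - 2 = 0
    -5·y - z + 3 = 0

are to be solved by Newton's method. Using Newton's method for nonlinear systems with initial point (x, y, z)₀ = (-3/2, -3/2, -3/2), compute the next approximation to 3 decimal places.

(-5.795, 0.368, 1.159)

At (-3/2, -3/2, -3/2): F = (-9.000, 20.500, 12.000).
Jacobian J = [[1, 0, 5], [5·y, 5·x + z, y + 8·z], [0, -5, -1]].
At the point, J = [[1.000, 0.000, 5.000], [-7.500, -9.000, -13.500], [0.000, -5.000, -1.000]] (det J = 129.000).
Solving J·Δ = −F gives Δ = (-4.295, 1.868, 2.659).
Then the next iterate is (x, y, z)₁ = (-5.795, 0.368, 1.159).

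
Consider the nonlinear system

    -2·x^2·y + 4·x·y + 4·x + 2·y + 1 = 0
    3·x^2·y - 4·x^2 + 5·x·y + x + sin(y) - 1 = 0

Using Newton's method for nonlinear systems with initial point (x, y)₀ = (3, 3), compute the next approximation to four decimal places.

At (3, 3): F = (1.0000, 92.141120).
Jacobian J = [[-4·x·y + 4·y + 4, -2·x^2 + 4·x + 2], [6·x·y - 8·x + 5·y + 1, 3·x^2 + 5·x + cos(y)]].
At the point, J = [[-20.0000, -4.0000], [46.0000, 41.010008]] (det J = -636.200150).
Solving J·Δ = −F gives Δ = (0.6438, -2.9689).
Then the next iterate is (x, y)₁ = (3.6438, 0.0311).

(3.6438, 0.0311)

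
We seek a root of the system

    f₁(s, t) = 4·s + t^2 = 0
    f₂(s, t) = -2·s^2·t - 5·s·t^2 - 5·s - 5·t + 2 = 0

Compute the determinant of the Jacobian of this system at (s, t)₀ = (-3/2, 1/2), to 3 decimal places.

-4.750

J = [[4, 2·t], [-4·s·t - 5·t^2 - 5, -2·s^2 - 10·s·t - 5]].
At the point, J = [[4.000, 1.000], [-3.250, -2.000]].
det J = -4.750.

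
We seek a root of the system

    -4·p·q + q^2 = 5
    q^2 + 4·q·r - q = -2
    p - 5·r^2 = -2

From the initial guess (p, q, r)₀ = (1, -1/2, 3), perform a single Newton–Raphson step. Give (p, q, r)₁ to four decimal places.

(2.5127, -0.4449, 1.6504)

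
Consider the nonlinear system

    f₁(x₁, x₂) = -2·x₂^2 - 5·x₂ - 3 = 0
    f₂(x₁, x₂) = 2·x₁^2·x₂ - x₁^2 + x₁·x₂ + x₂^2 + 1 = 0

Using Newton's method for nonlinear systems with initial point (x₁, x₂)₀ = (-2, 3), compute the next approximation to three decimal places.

At (-2, 3): F = (-36.000, 24.000).
Jacobian J = [[0, -4·x₂ - 5], [4·x₁·x₂ - 2·x₁ + x₂, 2·x₁^2 + x₁ + 2·x₂]].
At the point, J = [[0.000, -17.000], [-17.000, 12.000]] (det J = -289.000).
Solving J·Δ = −F gives Δ = (-0.083, -2.118).
Then the next iterate is (x₁, x₂)₁ = (-2.083, 0.882).

(-2.083, 0.882)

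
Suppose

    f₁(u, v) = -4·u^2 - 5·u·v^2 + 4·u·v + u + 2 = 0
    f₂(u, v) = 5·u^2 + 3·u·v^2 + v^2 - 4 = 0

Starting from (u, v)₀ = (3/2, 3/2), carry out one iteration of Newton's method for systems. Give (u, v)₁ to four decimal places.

At (3/2, 3/2): F = (-13.3750, 19.6250).
Jacobian J = [[-8·u - 5·v^2 + 4·v + 1, -10·u·v + 4·u], [10·u + 3·v^2, 6·u·v + 2·v]].
At the point, J = [[-16.2500, -16.5000], [21.7500, 16.5000]] (det J = 90.7500).
Solving J·Δ = −F gives Δ = (-1.1364, 0.3085).
Then the next iterate is (u, v)₁ = (0.3636, 1.8085).

(0.3636, 1.8085)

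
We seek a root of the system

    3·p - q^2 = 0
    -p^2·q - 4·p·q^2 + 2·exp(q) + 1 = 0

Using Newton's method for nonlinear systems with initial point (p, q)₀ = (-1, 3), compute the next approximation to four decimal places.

At (-1, 3): F = (-12.0000, 74.171074).
Jacobian J = [[3, -2·q], [-2·p·q - 4·q^2, -p^2 - 8·p·q + 2·exp(q)]].
At the point, J = [[3.0000, -6.0000], [-30.0000, 63.171074]] (det J = 9.513222).
Solving J·Δ = −F gives Δ = (32.9044, 14.4522).
Then the next iterate is (p, q)₁ = (31.9044, 17.4522).

(31.9044, 17.4522)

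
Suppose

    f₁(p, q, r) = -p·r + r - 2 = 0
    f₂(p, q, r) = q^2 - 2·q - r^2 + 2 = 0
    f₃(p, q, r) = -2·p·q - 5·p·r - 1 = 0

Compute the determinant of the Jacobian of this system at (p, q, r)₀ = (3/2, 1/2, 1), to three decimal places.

1.500

J = [[-r, 0, -p + 1], [0, 2·q - 2, -2·r], [-2·q - 5·r, -2·p, -5·p]].
At the point, J = [[-1.000, 0.000, -0.500], [0.000, -1.000, -2.000], [-6.000, -3.000, -7.500]].
det J = 1.500.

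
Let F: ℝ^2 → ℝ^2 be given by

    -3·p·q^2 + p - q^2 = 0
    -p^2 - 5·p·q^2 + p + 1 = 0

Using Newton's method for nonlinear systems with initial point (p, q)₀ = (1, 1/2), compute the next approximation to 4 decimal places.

(0.9024, 0.4939)

At (1, 1/2): F = (0.0000, -0.2500).
Jacobian J = [[-3·q^2 + 1, -6·p·q - 2·q], [-2·p - 5·q^2 + 1, -10·p·q]].
At the point, J = [[0.2500, -4.0000], [-2.2500, -5.0000]] (det J = -10.2500).
Solving J·Δ = −F gives Δ = (-0.0976, -0.0061).
Then the next iterate is (p, q)₁ = (0.9024, 0.4939).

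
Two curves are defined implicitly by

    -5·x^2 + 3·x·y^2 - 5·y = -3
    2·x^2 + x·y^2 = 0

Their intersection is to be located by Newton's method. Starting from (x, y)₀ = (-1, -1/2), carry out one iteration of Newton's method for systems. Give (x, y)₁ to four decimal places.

(-2.0000, -6.0000)

At (-1, -1/2): F = (-0.2500, 1.7500).
Jacobian J = [[-10·x + 3·y^2, 6·x·y - 5], [4·x + y^2, 2·x·y]].
At the point, J = [[10.7500, -2.0000], [-3.7500, 1.0000]] (det J = 3.2500).
Solving J·Δ = −F gives Δ = (-1.0000, -5.5000).
Then the next iterate is (x, y)₁ = (-2.0000, -6.0000).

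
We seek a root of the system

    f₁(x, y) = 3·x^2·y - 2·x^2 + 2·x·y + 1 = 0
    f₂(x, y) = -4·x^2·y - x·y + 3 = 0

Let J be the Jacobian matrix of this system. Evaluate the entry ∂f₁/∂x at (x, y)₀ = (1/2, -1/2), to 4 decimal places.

∂f₁/∂x = 6·x·y - 4·x + 2·y.
At (1/2, -1/2) this is -4.5000.

-4.5000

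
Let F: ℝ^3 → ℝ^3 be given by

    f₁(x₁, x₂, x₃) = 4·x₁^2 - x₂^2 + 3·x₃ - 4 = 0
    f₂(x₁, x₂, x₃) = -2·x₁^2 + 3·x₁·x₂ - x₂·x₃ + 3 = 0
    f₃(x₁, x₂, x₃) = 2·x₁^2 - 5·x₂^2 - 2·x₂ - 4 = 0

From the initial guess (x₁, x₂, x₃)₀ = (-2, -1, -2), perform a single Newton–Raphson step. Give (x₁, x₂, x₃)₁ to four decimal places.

At (-2, -1, -2): F = (5.0000, -1.0000, 1.0000).
Jacobian J = [[8·x₁, -2·x₂, 3], [-4·x₁ + 3·x₂, 3·x₁ - x₃, -x₂], [4·x₁, -10·x₂ - 2, 0]].
At the point, J = [[-16.0000, 2.0000, 3.0000], [5.0000, -4.0000, 1.0000], [-8.0000, 8.0000, 0.0000]] (det J = 136.0000).
Solving J·Δ = −F gives Δ = (0.3676, 0.2426, 0.1324).
Then the next iterate is (x₁, x₂, x₃)₁ = (-1.6324, -0.7574, -1.8676).

(-1.6324, -0.7574, -1.8676)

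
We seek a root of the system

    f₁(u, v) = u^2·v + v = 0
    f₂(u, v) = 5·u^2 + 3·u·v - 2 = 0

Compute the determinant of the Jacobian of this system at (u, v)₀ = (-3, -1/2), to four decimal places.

288.0000

J = [[2·u·v, u^2 + 1], [10·u + 3·v, 3·u]].
At the point, J = [[3.0000, 10.0000], [-31.5000, -9.0000]].
det J = 288.0000.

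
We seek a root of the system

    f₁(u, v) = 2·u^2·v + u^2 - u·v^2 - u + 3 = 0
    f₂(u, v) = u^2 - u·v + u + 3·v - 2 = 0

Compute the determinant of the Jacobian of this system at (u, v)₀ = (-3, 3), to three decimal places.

J = [[4·u·v + 2·u - v^2 - 1, 2·u^2 - 2·u·v], [2·u - v + 1, -u + 3]].
At the point, J = [[-52.000, 36.000], [-8.000, 6.000]].
det J = -24.000.

-24.000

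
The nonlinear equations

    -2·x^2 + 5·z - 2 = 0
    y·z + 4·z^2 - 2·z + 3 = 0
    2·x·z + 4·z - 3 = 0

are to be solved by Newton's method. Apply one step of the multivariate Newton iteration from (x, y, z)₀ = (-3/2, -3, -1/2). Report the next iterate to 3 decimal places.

(-2.273, -39.091, 2.227)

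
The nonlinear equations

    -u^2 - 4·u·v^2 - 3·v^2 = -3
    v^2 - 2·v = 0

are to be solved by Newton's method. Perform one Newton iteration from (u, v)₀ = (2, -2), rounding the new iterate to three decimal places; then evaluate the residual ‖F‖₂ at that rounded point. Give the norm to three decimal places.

10.460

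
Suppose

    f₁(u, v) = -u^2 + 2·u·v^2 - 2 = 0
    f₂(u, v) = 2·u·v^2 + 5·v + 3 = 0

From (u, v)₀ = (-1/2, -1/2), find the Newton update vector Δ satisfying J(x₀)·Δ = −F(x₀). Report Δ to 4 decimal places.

(1.7941, -0.1912)

At (-1/2, -1/2): F = (-2.5000, 0.2500).
Jacobian J = [[-2·u + 2·v^2, 4·u·v], [2·v^2, 4·u·v + 5]].
At the point, J = [[1.5000, 1.0000], [0.5000, 6.0000]] (det J = 8.5000).
Solving J·Δ = −F gives Δ = (1.7941, -0.1912).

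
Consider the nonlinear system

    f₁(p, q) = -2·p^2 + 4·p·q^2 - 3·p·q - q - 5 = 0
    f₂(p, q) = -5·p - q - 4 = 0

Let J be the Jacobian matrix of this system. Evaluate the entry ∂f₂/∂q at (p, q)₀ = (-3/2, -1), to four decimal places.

-1.0000

∂f₂/∂q = -1.
At (-3/2, -1) this is -1.0000.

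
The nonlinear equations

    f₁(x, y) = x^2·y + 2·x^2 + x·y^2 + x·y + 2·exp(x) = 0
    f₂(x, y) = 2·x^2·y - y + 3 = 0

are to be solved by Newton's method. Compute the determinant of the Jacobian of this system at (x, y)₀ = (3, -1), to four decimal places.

856.9083

J = [[2·x·y + 4·x + y^2 + y + 2·exp(x), x^2 + 2·x·y + x], [4·x·y, 2·x^2 - 1]].
At the point, J = [[46.171074, 6.0000], [-12.0000, 17.0000]].
det J = 856.9083.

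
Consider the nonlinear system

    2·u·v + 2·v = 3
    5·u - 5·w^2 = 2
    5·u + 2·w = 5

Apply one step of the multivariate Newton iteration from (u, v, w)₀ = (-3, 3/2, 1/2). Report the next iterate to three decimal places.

At (-3, 3/2, 1/2): F = (-9.000, -18.250, -19.000).
Jacobian J = [[2·v, 2·u + 2, 0], [5, 0, -10·w], [5, 0, 2]].
At the point, J = [[3.000, -4.000, 0.000], [5.000, 0.000, -5.000], [5.000, 0.000, 2.000]] (det J = 140.000).
Solving J·Δ = −F gives Δ = (3.757, 0.568, 0.107).
Then the next iterate is (u, v, w)₁ = (0.757, 2.068, 0.607).

(0.757, 2.068, 0.607)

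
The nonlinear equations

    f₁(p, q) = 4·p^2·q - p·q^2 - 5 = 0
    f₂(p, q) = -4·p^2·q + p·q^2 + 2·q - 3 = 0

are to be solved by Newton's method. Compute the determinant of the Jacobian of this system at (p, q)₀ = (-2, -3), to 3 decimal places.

78.000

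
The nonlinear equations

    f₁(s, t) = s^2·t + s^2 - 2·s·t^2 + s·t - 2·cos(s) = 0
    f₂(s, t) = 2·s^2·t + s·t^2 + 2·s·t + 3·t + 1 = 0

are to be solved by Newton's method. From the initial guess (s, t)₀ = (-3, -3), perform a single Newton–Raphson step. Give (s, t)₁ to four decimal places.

(-2.3289, -1.6417)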